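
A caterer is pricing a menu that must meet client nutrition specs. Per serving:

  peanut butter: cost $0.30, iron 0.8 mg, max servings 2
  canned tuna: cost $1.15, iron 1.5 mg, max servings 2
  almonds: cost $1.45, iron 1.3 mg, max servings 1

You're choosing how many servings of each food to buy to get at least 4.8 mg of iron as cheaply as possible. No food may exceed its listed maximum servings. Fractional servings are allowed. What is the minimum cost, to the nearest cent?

Cost per mg of iron: peanut butter $0.3750, canned tuna $0.7667, almonds $1.1154.
Take 2 servings of peanut butter: +1.6 mg iron for $0.60 (total $0.60, still need 3.2 mg).
Take 2 servings of canned tuna: +3.0 mg iron for $2.30 (total $2.90, still need 0.2 mg).
Take 0.1538 servings of almonds: +0.2 mg iron for $0.22 (total $3.12, still need 0.0 mg).
Filling from the cheapest source first is optimal under one linear minimum: $3.12.

$3.12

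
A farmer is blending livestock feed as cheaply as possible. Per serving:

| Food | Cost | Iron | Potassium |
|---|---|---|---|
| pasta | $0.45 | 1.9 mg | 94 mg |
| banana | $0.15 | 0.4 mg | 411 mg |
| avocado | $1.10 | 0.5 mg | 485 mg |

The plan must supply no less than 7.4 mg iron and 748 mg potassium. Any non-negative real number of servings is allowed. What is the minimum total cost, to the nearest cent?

$1.81

With two linear requirements the optimum uses one or two foods; enumerate the corners.
pasta only: max(7.4/1.9, 748/94) = 7.957 servings → $3.58.
banana only: max(7.4/0.4, 748/411) = 18.5 servings → $2.77.
avocado only: max(7.4/0.5, 748/485) = 14.8 servings → $16.28.
pasta + banana with both tight: 3.689 servings and 0.9762 servings → $1.81.
pasta + avocado with both tight: 3.676 servings and 0.8297 servings → $2.57.
banana + avocado: the both-tight solution has a negative serving — not a feasible corner.
So the least-cost plan costs $1.81.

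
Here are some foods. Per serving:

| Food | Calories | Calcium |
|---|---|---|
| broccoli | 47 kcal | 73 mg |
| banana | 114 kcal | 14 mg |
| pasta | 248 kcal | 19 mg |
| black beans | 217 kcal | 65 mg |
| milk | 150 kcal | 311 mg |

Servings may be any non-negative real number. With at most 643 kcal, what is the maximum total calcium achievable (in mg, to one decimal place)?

1333.2 mg

Calcium per kcal: milk 2.073, broccoli 1.553, black beans 0.2995, banana 0.1228, pasta 0.07661.
With no serving limits, spend the whole calories allowance on milk: 643 kcal / 150 kcal × 311 mg = 1333.2 mg.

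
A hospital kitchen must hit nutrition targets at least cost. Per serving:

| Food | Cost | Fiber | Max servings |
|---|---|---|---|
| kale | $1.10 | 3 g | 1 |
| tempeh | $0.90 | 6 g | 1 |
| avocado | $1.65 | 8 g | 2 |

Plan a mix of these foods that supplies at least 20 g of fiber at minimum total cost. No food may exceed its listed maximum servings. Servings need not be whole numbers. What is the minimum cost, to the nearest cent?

$3.79

Cost per g of fiber: tempeh $0.1500, avocado $0.2062, kale $0.3667.
Take 1 serving of tempeh: +6.0 g fiber for $0.90 (total $0.90, still need 14.0 g).
Take 1.75 servings of avocado: +14.0 g fiber for $2.89 (total $3.79, still need 0.0 g).
Filling from the cheapest source first is optimal under one linear minimum: $3.79.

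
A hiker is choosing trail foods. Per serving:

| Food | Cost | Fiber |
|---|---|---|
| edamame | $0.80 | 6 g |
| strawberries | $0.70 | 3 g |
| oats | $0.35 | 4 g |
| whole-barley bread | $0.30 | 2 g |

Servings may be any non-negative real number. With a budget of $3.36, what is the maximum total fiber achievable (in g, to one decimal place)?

Fiber per dollar: oats 11.43, edamame 7.5, whole-barley bread 6.667, strawberries 4.286.
With no serving limits, spend the whole cost allowance on oats: $3.36 / $0.35 × 4 g = 38.4 g.

38.4 g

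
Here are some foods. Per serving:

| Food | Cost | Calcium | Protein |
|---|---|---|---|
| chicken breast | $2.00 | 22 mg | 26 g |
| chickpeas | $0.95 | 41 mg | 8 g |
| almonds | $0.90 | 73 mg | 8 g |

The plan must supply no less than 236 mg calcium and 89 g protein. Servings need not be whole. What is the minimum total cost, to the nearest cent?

$7.54

For a min-cost LP with two ≥-constraints, a basic feasible solution has at most two positive variables.
chicken breast only: max(236/22, 89/26) = 10.73 servings → $21.45.
chickpeas only: max(236/41, 89/8) = 11.12 servings → $10.57.
almonds only: max(236/73, 89/8) = 11.12 servings → $10.01.
chicken breast + chickpeas with both tight: 1.979 servings and 4.694 servings → $8.42.
chicken breast + almonds with both tight: 2.677 servings and 2.426 servings → $7.54.
chickpeas + almonds: intersection lies outside the first quadrant.
Cheapest feasible corner: $7.54.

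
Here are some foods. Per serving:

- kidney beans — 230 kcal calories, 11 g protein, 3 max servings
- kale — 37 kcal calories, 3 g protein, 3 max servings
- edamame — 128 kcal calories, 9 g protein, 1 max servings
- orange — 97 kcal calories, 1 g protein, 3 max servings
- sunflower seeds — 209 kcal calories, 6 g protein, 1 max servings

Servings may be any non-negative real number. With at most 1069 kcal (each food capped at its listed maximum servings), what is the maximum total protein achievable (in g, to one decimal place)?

55.0 g

Protein per kcal: kale 0.08108, edamame 0.07031, kidney beans 0.04783, sunflower seeds 0.02871, orange 0.01031.
Take 3 servings of kale: uses 111 kcal, +9.0 g protein (running total 9.0 g).
Take 1 serving of edamame: uses 128 kcal, +9.0 g protein (running total 18.0 g).
Take 3 servings of kidney beans: uses 690 kcal, +33.0 g protein (running total 51.0 g).
Take 0.6699 servings of sunflower seeds: uses 140 kcal, +4.0 g protein (running total 55.0 g).
Filling greedily by protein-per-kcal is optimal for one linear limit, giving 55.0 g.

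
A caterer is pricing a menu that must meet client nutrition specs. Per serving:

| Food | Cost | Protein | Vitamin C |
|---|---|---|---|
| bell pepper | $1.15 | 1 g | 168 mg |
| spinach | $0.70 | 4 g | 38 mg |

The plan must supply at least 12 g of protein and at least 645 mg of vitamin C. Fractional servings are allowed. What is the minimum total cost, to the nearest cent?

An LP optimum is at a vertex; with two nutrient constraints at most two foods are used. Check each candidate.
bell pepper only: max(12/1, 645/168) = 12 servings → $13.80.
spinach only: max(12/4, 645/38) = 16.97 servings → $11.88.
bell pepper + spinach with both tight: 3.35 servings and 2.162 servings → $5.37.
The minimum over all feasible corners is $5.37.

$5.37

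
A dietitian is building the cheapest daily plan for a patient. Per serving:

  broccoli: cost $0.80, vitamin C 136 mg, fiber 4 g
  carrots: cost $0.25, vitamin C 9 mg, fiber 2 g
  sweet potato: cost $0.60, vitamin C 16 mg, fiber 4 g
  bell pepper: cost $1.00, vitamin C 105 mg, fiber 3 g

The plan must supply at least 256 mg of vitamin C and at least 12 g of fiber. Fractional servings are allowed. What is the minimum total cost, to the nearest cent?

Two binding constraints pin down two serving amounts, so the optimal mix uses at most two foods. The candidates are each food alone (scaled to the tighter of vitamin C/fiber) and each pair with both constraints tight.
broccoli only: max(256/136, 12/4) = 3 servings → $2.40.
carrots only: max(256/9, 12/2) = 28.44 servings → $7.11.
sweet potato only: max(256/16, 12/4) = 16 servings → $9.60.
bell pepper only: max(256/105, 12/3) = 4 servings → $4.00.
broccoli + carrots with both tight: 1.712 servings and 2.576 servings → $2.01.
broccoli + sweet potato with both tight: 1.733 servings and 1.267 servings → $2.15.
broccoli + bell pepper: the both-tight solution has a negative serving — not a feasible corner.
carrots + sweet potato: intersection lies outside the first quadrant.
carrots + bell pepper with both tight: 2.689 servings and 2.208 servings → $2.88.
sweet potato + bell pepper with both tight: 1.323 servings and 2.237 servings → $3.03.
The minimum over all feasible corners is $2.01.

$2.01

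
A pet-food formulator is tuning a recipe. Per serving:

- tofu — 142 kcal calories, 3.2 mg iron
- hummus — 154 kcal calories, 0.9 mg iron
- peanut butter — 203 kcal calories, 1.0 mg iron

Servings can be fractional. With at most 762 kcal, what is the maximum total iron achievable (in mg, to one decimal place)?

Iron per kcal: tofu 0.02254, hummus 0.005844, peanut butter 0.004926.
With no serving limits, spend the whole calories allowance on tofu: 762 kcal / 142 kcal × 3.2 mg = 17.2 mg.

17.2 mg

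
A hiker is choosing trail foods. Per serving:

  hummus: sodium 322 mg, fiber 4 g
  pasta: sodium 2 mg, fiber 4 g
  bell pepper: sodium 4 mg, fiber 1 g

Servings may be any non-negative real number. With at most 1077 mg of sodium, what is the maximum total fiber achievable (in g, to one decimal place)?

Fiber per mg sodium: pasta 2, bell pepper 0.25, hummus 0.01242.
With no serving limits, spend the whole sodium allowance on pasta: 1077 mg / 2 mg × 4 g = 2154.0 g.

2154.0 g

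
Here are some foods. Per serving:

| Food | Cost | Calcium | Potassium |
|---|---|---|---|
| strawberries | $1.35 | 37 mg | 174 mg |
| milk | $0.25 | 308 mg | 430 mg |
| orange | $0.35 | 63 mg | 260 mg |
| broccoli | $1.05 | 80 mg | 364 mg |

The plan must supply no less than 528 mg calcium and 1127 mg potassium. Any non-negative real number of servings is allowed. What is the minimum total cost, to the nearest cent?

An LP optimum is at a vertex; with two nutrient constraints at most two foods are used. Check each candidate.
strawberries only: max(528/37, 1127/174) = 14.27 servings → $19.26.
milk only: max(528/308, 1127/430) = 2.621 servings → $0.66.
orange only: max(528/63, 1127/260) = 8.381 servings → $2.93.
broccoli only: max(528/80, 1127/364) = 6.6 servings → $6.93.
strawberries + milk with both tight: 3.187 servings and 1.331 servings → $4.63.
strawberries + orange with both targets exact would need a negative amount; discard.
strawberries + broccoli: intersection lies outside the first quadrant.
milk + orange with both tight: 1.251 servings and 2.266 servings → $1.11.
milk + broccoli with both tight: 1.313 servings and 1.545 servings → $1.95.
orange + broccoli: the both-tight solution has a negative serving — not a feasible corner.
Cheapest feasible corner: $0.66.

$0.66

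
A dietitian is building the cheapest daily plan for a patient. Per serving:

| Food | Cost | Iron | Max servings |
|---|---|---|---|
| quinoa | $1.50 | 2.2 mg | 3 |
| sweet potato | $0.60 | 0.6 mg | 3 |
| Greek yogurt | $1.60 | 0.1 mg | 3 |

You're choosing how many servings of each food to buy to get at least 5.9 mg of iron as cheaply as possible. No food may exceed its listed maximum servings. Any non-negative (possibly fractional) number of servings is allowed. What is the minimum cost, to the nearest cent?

Cost per mg of iron: quinoa $0.6818, sweet potato $1.0000, Greek yogurt $16.0000.
Take 2.682 servings of quinoa: +5.9 mg iron for $4.02 (total $4.02, still need 0.0 mg).
Greedy by cheapest-per-mg is optimal for a single linear constraint, so the minimum cost is $4.02.

$4.02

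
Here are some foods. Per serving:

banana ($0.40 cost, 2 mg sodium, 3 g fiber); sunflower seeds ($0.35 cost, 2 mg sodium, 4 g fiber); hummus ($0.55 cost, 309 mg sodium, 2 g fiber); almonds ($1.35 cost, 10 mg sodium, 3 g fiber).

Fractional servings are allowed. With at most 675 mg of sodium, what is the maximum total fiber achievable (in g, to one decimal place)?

Fiber per mg sodium: sunflower seeds 2, banana 1.5, almonds 0.3, hummus 0.006472.
With no serving limits, spend the whole sodium allowance on sunflower seeds: 675 mg / 2 mg × 4 g = 1350.0 g.

1350.0 g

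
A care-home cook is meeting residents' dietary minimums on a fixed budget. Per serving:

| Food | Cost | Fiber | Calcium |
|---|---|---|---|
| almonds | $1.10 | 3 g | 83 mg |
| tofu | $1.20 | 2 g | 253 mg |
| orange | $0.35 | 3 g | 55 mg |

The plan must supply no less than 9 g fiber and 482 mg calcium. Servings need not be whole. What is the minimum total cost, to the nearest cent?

An LP optimum is at a vertex; with two nutrient constraints at most two foods are used. Check each candidate.
almonds only: max(9/3, 482/83) = 5.807 servings → $6.39.
tofu only: max(9/2, 482/253) = 4.5 servings → $5.40.
orange only: max(9/3, 482/55) = 8.764 servings → $3.07.
almonds + tofu with both tight: 2.214 servings and 1.179 servings → $3.85.
almonds + orange: intersection lies outside the first quadrant.
tofu + orange with both tight: 1.465 servings and 2.023 servings → $2.47.
Cheapest feasible corner: $2.47.

$2.47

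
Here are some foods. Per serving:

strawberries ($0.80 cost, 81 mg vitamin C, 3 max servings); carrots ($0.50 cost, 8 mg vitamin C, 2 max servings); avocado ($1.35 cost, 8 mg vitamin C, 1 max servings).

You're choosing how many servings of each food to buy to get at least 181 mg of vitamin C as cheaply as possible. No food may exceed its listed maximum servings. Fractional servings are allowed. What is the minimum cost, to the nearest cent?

Cost per mg of vitamin C: strawberries $0.0099, carrots $0.0625, avocado $0.1688.
Take 2.235 servings of strawberries: +181.0 mg vitamin C for $1.79 (total $1.79, still need 0.0 mg).
Filling from the cheapest source first is optimal under one linear minimum: $1.79.

$1.79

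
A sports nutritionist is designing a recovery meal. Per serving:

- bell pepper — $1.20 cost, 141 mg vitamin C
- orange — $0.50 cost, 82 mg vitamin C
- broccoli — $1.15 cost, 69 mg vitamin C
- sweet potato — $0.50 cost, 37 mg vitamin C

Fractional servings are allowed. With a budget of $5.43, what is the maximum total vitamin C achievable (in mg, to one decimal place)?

890.5 mg

Vitamin C per dollar: orange 164, bell pepper 117.5, sweet potato 74, broccoli 60.
With no serving limits, spend the whole cost allowance on orange: $5.43 / $0.50 × 82 mg = 890.5 mg.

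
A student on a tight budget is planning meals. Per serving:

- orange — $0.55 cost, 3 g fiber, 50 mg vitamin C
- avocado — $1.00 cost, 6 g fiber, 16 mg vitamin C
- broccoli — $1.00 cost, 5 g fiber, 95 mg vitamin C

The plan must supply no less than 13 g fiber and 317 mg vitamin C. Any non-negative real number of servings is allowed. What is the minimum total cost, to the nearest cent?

An LP optimum is at a vertex; with two nutrient constraints at most two foods are used. Check each candidate.
orange only: max(13/3, 317/50) = 6.34 servings → $3.49.
avocado only: max(13/6, 317/16) = 19.81 servings → $19.81.
broccoli only: max(13/5, 317/95) = 3.337 servings → $3.34.
orange + avocado with both targets exact would need a negative amount; discard.
orange + broccoli with both targets exact would need a negative amount; discard.
avocado + broccoli with both targets exact would need a negative amount; discard.
So the least-cost plan costs $3.34.

$3.34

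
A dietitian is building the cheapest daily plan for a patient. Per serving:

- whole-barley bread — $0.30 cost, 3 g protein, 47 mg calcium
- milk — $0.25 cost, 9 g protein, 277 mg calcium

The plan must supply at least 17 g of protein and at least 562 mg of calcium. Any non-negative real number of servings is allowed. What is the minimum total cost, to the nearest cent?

$0.51

Two binding constraints pin down two serving amounts, so the optimal mix uses at most two foods. The candidates are each food alone (scaled to the tighter of protein/calcium) and each pair with both constraints tight.
whole-barley bread only: max(17/3, 562/47) = 11.96 servings → $3.59.
milk only: max(17/9, 562/277) = 2.029 servings → $0.51.
whole-barley bread + milk: the both-tight solution has a negative serving — not a feasible corner.
Cheapest feasible corner: $0.51.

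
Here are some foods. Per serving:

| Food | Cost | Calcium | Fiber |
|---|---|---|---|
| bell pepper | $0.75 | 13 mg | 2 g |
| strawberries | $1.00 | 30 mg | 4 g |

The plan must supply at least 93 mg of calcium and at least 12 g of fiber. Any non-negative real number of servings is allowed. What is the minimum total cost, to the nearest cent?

$3.10

Check every corner: each single food scaled to meet both minima, and each pair solved so both constraints bind.
bell pepper only: max(93/13, 12/2) = 7.154 servings → $5.37.
strawberries only: max(93/30, 12/4) = 3.1 servings → $3.10.
bell pepper + strawberries: the both-tight solution has a negative serving — not a feasible corner.
So the least-cost plan costs $3.10.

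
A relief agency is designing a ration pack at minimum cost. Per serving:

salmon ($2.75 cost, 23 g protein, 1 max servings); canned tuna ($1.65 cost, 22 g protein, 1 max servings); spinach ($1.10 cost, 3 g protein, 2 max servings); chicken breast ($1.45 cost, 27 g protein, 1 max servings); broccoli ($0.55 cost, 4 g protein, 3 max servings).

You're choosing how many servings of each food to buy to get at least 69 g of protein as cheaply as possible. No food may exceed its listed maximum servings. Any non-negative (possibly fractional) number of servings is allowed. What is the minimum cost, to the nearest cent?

$5.49

Cost per g of protein: chicken breast $0.0537, canned tuna $0.0750, salmon $0.1196, broccoli $0.1375, spinach $0.3667.
Take 1 serving of chicken breast: +27.0 g protein for $1.45 (total $1.45, still need 42.0 g).
Take 1 serving of canned tuna: +22.0 g protein for $1.65 (total $3.10, still need 20.0 g).
Take 0.8696 servings of salmon: +20.0 g protein for $2.39 (total $5.49, still need 0.0 g).
Greedy by cheapest-per-g is optimal for a single linear constraint, so the minimum cost is $5.49.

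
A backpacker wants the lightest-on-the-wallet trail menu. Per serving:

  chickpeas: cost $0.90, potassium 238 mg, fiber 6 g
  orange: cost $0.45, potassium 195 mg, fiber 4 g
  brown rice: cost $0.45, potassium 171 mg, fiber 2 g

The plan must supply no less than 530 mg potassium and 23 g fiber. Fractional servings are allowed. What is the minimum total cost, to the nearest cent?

$2.59

At the optimum either one food covers both requirements or two foods hit both targets exactly; no other combination can be cheaper.
chickpeas only: max(530/238, 23/6) = 3.833 servings → $3.45.
orange only: max(530/195, 23/4) = 5.75 servings → $2.59.
brown rice only: max(530/171, 23/2) = 11.5 servings → $5.17.
chickpeas + orange with both targets exact would need a negative amount; discard.
chickpeas + brown rice: the both-tight solution has a negative serving — not a feasible corner.
orange + brown rice with both targets exact would need a negative amount; discard.
Cheapest feasible corner: $2.59.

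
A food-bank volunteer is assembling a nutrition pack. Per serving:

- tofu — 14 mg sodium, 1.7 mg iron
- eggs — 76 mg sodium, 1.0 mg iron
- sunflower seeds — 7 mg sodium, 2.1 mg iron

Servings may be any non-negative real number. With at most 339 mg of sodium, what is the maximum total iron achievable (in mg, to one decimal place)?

Iron per mg sodium: sunflower seeds 0.3, tofu 0.1214, eggs 0.01316.
With no serving limits, spend the whole sodium allowance on sunflower seeds: 339 mg / 7 mg × 2.1 mg = 101.7 mg.

101.7 mg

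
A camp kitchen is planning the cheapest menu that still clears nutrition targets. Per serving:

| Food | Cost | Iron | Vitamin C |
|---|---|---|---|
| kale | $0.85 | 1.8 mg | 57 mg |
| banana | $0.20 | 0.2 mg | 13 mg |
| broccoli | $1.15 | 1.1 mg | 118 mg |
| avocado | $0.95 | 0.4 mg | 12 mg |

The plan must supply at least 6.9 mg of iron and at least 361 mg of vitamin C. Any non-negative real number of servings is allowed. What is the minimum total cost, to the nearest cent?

This is a tiny linear program; its minimum lies at a vertex of the feasible set. List the vertices and price them.
kale only: max(6.9/1.8, 361/57) = 6.333 servings → $5.38.
banana only: max(6.9/0.2, 361/13) = 34.5 servings → $6.90.
broccoli only: max(6.9/1.1, 361/118) = 6.273 servings → $7.21.
avocado only: max(6.9/0.4, 361/12) = 30.08 servings → $28.58.
kale + banana with both tight: 1.458 servings and 21.38 servings → $5.51.
kale + broccoli with both tight: 2.786 servings and 1.713 servings → $4.34.
kale + avocado: the both-tight solution has a negative serving — not a feasible corner.
banana + broccoli: the both-tight solution has a negative serving — not a feasible corner.
banana + avocado with both tight: 22 servings and 6.25 servings → $10.34.
broccoli + avocado with both tight: 1.812 servings and 12.27 servings → $13.74.
So the least-cost plan costs $4.34.

$4.34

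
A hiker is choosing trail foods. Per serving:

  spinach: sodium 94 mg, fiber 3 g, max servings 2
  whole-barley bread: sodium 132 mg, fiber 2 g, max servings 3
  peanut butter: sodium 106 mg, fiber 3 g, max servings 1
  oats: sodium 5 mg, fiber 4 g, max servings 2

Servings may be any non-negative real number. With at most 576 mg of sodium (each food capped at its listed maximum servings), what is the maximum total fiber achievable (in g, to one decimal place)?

21.1 g

Fiber per mg sodium: oats 0.8, spinach 0.03191, peanut butter 0.0283, whole-barley bread 0.01515.
Take 2 servings of oats: uses 10 mg sodium, +8.0 g fiber (running total 8.0 g).
Take 2 servings of spinach: uses 188 mg sodium, +6.0 g fiber (running total 14.0 g).
Take 1 serving of peanut butter: uses 106 mg sodium, +3.0 g fiber (running total 17.0 g).
Take 2.061 servings of whole-barley bread: uses 272 mg sodium, +4.1 g fiber (running total 21.1 g).
Greedy by best ratio exhausts the sodium allowance optimally: 21.1 g.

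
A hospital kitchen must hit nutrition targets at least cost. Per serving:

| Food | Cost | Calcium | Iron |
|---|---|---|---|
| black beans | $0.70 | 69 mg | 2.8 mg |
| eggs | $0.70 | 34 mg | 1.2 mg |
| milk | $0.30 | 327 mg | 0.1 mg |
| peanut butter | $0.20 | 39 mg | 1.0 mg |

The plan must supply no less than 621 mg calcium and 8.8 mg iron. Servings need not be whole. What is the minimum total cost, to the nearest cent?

$2.00

Two binding constraints pin down two serving amounts, so the optimal mix uses at most two foods. The candidates are each food alone (scaled to the tighter of calcium/iron) and each pair with both constraints tight.
black beans only: max(621/69, 8.8/2.8) = 9 servings → $6.30.
eggs only: max(621/34, 8.8/1.2) = 18.26 servings → $12.79.
milk only: max(621/327, 8.8/0.1) = 88 servings → $26.40.
peanut butter only: max(621/39, 8.8/1.0) = 15.92 servings → $3.18.
black beans + eggs: the both-tight solution has a negative serving — not a feasible corner.
black beans + milk with both tight: 3.098 servings and 1.245 servings → $2.54.
black beans + peanut butter with both targets exact would need a negative amount; discard.
eggs + milk with both tight: 7.238 servings and 1.147 servings → $5.41.
eggs + peanut butter with both targets exact would need a negative amount; discard.
milk + peanut butter with both tight: 0.8598 servings and 8.714 servings → $2.00.
Cheapest feasible corner: $2.00.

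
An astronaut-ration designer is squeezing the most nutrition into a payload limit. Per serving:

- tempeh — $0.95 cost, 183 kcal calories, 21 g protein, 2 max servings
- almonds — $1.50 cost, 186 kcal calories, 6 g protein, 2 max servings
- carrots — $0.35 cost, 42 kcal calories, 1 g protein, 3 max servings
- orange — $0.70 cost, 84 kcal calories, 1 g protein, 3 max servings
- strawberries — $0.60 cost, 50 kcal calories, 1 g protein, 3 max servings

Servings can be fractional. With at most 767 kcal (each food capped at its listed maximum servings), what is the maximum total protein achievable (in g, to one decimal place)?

Protein per kcal: tempeh 0.1148, almonds 0.03226, carrots 0.02381, strawberries 0.02, orange 0.0119.
Take 2 servings of tempeh: uses 366 kcal, +42.0 g protein (running total 42.0 g).
Take 2 servings of almonds: uses 372 kcal, +12.0 g protein (running total 54.0 g).
Take 0.6905 servings of carrots: uses 29 kcal, +0.7 g protein (running total 54.7 g).
Greedy by best ratio exhausts the calories allowance optimally: 54.7 g.

54.7 g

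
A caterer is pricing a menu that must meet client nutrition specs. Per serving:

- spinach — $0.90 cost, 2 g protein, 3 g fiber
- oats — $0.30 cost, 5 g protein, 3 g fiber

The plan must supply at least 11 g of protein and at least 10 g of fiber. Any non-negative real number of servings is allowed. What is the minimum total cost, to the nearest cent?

An LP optimum is at a vertex; with two nutrient constraints at most two foods are used. Check each candidate.
spinach only: max(11/2, 10/3) = 5.5 servings → $4.95.
oats only: max(11/5, 10/3) = 3.333 servings → $1.00.
spinach + oats with both tight: 1.889 servings and 1.444 servings → $2.13.
Cheapest feasible corner: $1.00.

$1.00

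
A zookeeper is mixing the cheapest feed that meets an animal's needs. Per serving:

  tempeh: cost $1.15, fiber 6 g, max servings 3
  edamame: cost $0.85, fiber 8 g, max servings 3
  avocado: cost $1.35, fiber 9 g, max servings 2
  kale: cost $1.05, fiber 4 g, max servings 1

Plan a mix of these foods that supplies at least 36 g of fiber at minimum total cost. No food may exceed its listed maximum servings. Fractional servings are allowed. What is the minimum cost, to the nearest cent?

Cost per g of fiber: edamame $0.1062, avocado $0.1500, tempeh $0.1917, kale $0.2625.
Take 3 servings of edamame: +24.0 g fiber for $2.55 (total $2.55, still need 12.0 g).
Take 1.333 servings of avocado: +12.0 g fiber for $1.80 (total $4.35, still need 0.0 g).
Filling from the cheapest source first is optimal under one linear minimum: $4.35.

$4.35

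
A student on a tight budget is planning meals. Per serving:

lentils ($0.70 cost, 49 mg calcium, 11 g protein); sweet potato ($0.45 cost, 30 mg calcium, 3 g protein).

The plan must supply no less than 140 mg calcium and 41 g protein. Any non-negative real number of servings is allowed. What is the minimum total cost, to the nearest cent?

An LP optimum is at a vertex; with two nutrient constraints at most two foods are used. Check each candidate.
lentils only: max(140/49, 41/11) = 3.727 servings → $2.61.
sweet potato only: max(140/30, 41/3) = 13.67 servings → $6.15.
lentils + sweet potato: intersection lies outside the first quadrant.
The minimum over all feasible corners is $2.61.

$2.61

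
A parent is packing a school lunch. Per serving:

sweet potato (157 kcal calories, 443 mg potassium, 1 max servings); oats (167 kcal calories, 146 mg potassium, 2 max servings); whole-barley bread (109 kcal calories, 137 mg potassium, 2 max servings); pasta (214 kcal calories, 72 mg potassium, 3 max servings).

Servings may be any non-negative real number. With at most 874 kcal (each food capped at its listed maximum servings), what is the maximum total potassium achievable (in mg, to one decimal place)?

Potassium per kcal: sweet potato 2.822, whole-barley bread 1.257, oats 0.8743, pasta 0.3364.
Take 1 serving of sweet potato: uses 157 kcal, +443.0 mg potassium (running total 443.0 mg).
Take 2 servings of whole-barley bread: uses 218 kcal, +274.0 mg potassium (running total 717.0 mg).
Take 2 servings of oats: uses 334 kcal, +292.0 mg potassium (running total 1009.0 mg).
Take 0.771 servings of pasta: uses 165 kcal, +55.5 mg potassium (running total 1064.5 mg).
Filling greedily by potassium-per-kcal is optimal for one linear limit, giving 1064.5 mg.

1064.5 mg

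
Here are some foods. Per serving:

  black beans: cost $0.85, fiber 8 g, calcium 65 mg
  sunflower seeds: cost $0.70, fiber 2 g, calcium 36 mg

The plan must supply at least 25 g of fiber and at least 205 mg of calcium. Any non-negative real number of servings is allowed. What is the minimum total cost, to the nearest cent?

$2.68

With two linear requirements the optimum uses one or two foods; enumerate the corners.
black beans only: max(25/8, 205/65) = 3.154 servings → $2.68.
sunflower seeds only: max(25/2, 205/36) = 12.5 servings → $8.75.
black beans + sunflower seeds with both tight: 3.101 servings and 0.09494 servings → $2.70.
Cheapest feasible corner: $2.68.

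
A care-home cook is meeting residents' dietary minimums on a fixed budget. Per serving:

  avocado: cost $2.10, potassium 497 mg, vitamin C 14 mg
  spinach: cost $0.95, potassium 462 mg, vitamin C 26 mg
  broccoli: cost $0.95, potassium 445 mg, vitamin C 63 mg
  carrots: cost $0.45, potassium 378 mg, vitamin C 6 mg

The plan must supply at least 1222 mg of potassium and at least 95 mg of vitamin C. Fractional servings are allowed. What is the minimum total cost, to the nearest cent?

Two binding constraints pin down two serving amounts, so the optimal mix uses at most two foods. The candidates are each food alone (scaled to the tighter of potassium/vitamin C) and each pair with both constraints tight.
avocado only: max(1222/497, 95/14) = 6.786 servings → $14.25.
spinach only: max(1222/462, 95/26) = 3.654 servings → $3.47.
broccoli only: max(1222/445, 95/63) = 2.746 servings → $2.61.
carrots only: max(1222/378, 95/6) = 15.83 servings → $7.12.
avocado + spinach: the both-tight solution has a negative serving — not a feasible corner.
avocado + broccoli with both tight: 1.384 servings and 1.2 servings → $4.05.
avocado + carrots: the both-tight solution has a negative serving — not a feasible corner.
spinach + broccoli with both tight: 1.979 servings and 0.691 servings → $2.54.
spinach + carrots: intersection lies outside the first quadrant.
broccoli + carrots with both tight: 1.352 servings and 1.642 servings → $2.02.
So the least-cost plan costs $2.02.

$2.02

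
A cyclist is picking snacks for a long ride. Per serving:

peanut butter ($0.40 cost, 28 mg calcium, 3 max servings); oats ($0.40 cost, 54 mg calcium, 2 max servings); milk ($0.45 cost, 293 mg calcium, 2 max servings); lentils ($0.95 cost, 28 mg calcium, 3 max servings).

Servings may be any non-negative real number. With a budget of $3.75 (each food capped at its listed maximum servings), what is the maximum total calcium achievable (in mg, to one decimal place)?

Calcium per dollar: milk 651.1, oats 135, peanut butter 70, lentils 29.47.
Take 2 servings of milk: spends $0.90, +586.0 mg calcium (running total 586.0 mg).
Take 2 servings of oats: spends $0.80, +108.0 mg calcium (running total 694.0 mg).
Take 3 servings of peanut butter: spends $1.20, +84.0 mg calcium (running total 778.0 mg).
Take 0.8947 servings of lentils: spends $0.85, +25.1 mg calcium (running total 803.1 mg).
Filling greedily by calcium-per-dollar is optimal for one linear limit, giving 803.1 mg.

803.1 mg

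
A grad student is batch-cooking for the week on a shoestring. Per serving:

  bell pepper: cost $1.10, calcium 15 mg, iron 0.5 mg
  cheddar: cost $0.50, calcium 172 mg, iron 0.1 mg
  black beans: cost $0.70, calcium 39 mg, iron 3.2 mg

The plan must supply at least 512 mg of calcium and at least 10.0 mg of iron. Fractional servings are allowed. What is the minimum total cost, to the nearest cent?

$3.28

For a min-cost LP with two ≥-constraints, a basic feasible solution has at most two positive variables.
bell pepper only: max(512/15, 10.0/0.5) = 34.13 servings → $37.55.
cheddar only: max(512/172, 10.0/0.1) = 100 servings → $50.00.
black beans only: max(512/39, 10.0/3.2) = 13.13 servings → $9.19.
bell pepper + cheddar with both tight: 19.75 servings and 1.254 servings → $22.35.
bell pepper + black beans: intersection lies outside the first quadrant.
cheddar + black beans with both tight: 2.284 servings and 3.054 servings → $3.28.
The minimum over all feasible corners is $3.28.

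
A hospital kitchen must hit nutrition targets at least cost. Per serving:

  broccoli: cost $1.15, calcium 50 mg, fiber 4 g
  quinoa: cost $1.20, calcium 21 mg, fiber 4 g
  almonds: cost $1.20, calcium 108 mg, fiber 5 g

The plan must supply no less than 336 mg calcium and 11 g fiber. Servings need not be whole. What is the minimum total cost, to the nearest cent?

$3.73

At the optimum either one food covers both requirements or two foods hit both targets exactly; no other combination can be cheaper.
broccoli only: max(336/50, 11/4) = 6.72 servings → $7.73.
quinoa only: max(336/21, 11/4) = 16 servings → $19.20.
almonds only: max(336/108, 11/5) = 3.111 servings → $3.73.
broccoli + quinoa: intersection lies outside the first quadrant.
broccoli + almonds: the both-tight solution has a negative serving — not a feasible corner.
quinoa + almonds: intersection lies outside the first quadrant.
So the least-cost plan costs $3.73.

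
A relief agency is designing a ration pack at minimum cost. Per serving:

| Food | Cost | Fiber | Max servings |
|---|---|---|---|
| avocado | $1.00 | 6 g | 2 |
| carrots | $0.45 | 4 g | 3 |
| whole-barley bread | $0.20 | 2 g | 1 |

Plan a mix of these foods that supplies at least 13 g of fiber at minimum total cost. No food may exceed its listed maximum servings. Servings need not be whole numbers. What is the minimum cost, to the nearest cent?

$1.44

Cost per g of fiber: whole-barley bread $0.1000, carrots $0.1125, avocado $0.1667.
Take 1 serving of whole-barley bread: +2.0 g fiber for $0.20 (total $0.20, still need 11.0 g).
Take 2.75 servings of carrots: +11.0 g fiber for $1.24 (total $1.44, still need 0.0 g).
Filling from the cheapest source first is optimal under one linear minimum: $1.44.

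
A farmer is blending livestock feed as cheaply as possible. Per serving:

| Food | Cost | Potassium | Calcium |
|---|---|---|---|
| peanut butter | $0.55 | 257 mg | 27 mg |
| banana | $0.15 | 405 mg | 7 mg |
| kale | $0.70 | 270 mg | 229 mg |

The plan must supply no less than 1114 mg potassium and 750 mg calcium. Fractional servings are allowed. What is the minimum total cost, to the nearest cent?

$2.37

Check every corner: each single food scaled to meet both minima, and each pair solved so both constraints bind.
peanut butter only: max(1114/257, 750/27) = 27.78 servings → $15.28.
banana only: max(1114/405, 750/7) = 107.1 servings → $16.07.
kale only: max(1114/270, 750/229) = 4.126 servings → $2.89.
peanut butter + banana: the both-tight solution has a negative serving — not a feasible corner.
peanut butter + kale with both tight: 1.02 servings and 3.155 servings → $2.77.
banana + kale with both tight: 0.579 servings and 3.257 servings → $2.37.
So the least-cost plan costs $2.37.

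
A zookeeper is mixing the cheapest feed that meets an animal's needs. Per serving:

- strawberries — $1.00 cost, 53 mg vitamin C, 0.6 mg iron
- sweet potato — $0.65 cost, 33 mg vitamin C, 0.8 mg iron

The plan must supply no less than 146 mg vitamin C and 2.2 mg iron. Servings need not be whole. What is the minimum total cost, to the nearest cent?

$2.79

The cheapest plan sits at a corner of the feasible region — with two constraints it uses at most two foods.
strawberries only: max(146/53, 2.2/0.6) = 3.667 servings → $3.67.
sweet potato only: max(146/33, 2.2/0.8) = 4.424 servings → $2.88.
strawberries + sweet potato with both tight: 1.956 servings and 1.283 servings → $2.79.
The minimum over all feasible corners is $2.79.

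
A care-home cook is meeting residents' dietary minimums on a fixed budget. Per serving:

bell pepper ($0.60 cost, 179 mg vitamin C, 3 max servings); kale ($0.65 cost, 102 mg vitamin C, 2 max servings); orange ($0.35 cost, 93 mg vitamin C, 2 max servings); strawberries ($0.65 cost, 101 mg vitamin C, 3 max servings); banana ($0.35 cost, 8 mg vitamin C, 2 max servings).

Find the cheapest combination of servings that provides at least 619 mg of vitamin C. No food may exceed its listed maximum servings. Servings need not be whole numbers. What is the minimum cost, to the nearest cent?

Cost per mg of vitamin C: bell pepper $0.0034, orange $0.0038, kale $0.0064, strawberries $0.0064, banana $0.0437.
Take 3 servings of bell pepper: +537.0 mg vitamin C for $1.80 (total $1.80, still need 82.0 mg).
Take 0.8817 servings of orange: +82.0 mg vitamin C for $0.31 (total $2.11, still need 0.0 mg).
Filling from the cheapest source first is optimal under one linear minimum: $2.11.

$2.11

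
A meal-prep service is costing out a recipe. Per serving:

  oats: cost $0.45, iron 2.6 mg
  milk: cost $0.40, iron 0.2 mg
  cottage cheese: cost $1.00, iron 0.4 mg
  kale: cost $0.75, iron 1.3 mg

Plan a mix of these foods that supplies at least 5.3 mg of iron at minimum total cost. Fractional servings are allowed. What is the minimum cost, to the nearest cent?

Cost per mg of iron: oats $0.1731, kale $0.5769, milk $2.0000, cottage cheese $2.5000.
With no serving limits, use only oats: 5.3 mg / 2.6 mg = 2.038 servings × $0.45 = $0.92.

$0.92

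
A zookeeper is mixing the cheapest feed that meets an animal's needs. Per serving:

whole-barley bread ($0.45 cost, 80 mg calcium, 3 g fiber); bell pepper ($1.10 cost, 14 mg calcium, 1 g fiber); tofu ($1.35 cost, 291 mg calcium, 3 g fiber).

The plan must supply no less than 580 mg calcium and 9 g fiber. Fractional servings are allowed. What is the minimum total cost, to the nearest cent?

$2.80

With two linear requirements the optimum uses one or two foods; enumerate the corners.
whole-barley bread only: max(580/80, 9/3) = 7.25 servings → $3.26.
bell pepper only: max(580/14, 9/1) = 41.43 servings → $45.57.
tofu only: max(580/291, 9/3) = 3 servings → $4.05.
whole-barley bread + bell pepper with both targets exact would need a negative amount; discard.
whole-barley bread + tofu with both tight: 1.389 servings and 1.611 servings → $2.80.
bell pepper + tofu with both tight: 3.53 servings and 1.823 servings → $6.34.
The minimum over all feasible corners is $2.80.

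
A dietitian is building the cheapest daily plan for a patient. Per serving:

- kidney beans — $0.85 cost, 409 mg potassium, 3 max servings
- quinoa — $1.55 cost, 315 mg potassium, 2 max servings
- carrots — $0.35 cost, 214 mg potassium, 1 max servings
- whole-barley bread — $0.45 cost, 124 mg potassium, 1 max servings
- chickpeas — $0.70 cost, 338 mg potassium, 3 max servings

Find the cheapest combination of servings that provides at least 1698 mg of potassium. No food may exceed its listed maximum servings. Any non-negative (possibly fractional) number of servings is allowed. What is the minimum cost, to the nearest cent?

$3.43

Cost per mg of potassium: carrots $0.0016, chickpeas $0.0021, kidney beans $0.0021, whole-barley bread $0.0036, quinoa $0.0049.
Take 1 serving of carrots: +214.0 mg potassium for $0.35 (total $0.35, still need 1484.0 mg).
Take 3 servings of chickpeas: +1014.0 mg potassium for $2.10 (total $2.45, still need 470.0 mg).
Take 1.149 servings of kidney beans: +470.0 mg potassium for $0.98 (total $3.43, still need 0.0 mg).
Greedy by cheapest-per-mg is optimal for a single linear constraint, so the minimum cost is $3.43.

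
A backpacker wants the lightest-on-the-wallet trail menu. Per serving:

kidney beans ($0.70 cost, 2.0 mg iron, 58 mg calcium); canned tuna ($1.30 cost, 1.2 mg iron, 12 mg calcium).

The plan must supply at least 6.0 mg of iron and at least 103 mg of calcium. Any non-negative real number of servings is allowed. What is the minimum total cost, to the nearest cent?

$2.10

Compare the cost at each extreme point of the feasible region.
kidney beans only: max(6.0/2.0, 103/58) = 3 servings → $2.10.
canned tuna only: max(6.0/1.2, 103/12) = 8.583 servings → $11.16.
kidney beans + canned tuna with both tight: 1.132 servings and 3.114 servings → $4.84.
Cheapest feasible corner: $2.10.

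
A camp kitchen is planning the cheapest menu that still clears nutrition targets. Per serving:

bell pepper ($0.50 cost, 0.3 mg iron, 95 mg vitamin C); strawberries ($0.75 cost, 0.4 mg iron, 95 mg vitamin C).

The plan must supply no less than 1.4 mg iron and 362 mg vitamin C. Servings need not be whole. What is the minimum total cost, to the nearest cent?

bell pepper only: max(1.4/0.3, 362/95) = 4.667 servings → $2.33.
strawberries only: max(1.4/0.4, 362/95) = 3.811 servings → $2.86.
bell pepper + strawberries with both tight: 1.242 servings and 2.568 servings → $2.55.
The minimum over all feasible corners is $2.33.

$2.33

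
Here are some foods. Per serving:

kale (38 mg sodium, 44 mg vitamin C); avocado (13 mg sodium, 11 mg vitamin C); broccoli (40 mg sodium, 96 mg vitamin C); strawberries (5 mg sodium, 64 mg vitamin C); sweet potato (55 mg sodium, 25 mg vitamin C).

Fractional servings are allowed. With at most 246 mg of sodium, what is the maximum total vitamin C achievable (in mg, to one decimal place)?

Vitamin C per mg sodium: strawberries 12.8, broccoli 2.4, kale 1.158, avocado 0.8462, sweet potato 0.4545.
With no serving limits, spend the whole sodium allowance on strawberries: 246 mg / 5 mg × 64 mg = 3148.8 mg.

3148.8 mg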